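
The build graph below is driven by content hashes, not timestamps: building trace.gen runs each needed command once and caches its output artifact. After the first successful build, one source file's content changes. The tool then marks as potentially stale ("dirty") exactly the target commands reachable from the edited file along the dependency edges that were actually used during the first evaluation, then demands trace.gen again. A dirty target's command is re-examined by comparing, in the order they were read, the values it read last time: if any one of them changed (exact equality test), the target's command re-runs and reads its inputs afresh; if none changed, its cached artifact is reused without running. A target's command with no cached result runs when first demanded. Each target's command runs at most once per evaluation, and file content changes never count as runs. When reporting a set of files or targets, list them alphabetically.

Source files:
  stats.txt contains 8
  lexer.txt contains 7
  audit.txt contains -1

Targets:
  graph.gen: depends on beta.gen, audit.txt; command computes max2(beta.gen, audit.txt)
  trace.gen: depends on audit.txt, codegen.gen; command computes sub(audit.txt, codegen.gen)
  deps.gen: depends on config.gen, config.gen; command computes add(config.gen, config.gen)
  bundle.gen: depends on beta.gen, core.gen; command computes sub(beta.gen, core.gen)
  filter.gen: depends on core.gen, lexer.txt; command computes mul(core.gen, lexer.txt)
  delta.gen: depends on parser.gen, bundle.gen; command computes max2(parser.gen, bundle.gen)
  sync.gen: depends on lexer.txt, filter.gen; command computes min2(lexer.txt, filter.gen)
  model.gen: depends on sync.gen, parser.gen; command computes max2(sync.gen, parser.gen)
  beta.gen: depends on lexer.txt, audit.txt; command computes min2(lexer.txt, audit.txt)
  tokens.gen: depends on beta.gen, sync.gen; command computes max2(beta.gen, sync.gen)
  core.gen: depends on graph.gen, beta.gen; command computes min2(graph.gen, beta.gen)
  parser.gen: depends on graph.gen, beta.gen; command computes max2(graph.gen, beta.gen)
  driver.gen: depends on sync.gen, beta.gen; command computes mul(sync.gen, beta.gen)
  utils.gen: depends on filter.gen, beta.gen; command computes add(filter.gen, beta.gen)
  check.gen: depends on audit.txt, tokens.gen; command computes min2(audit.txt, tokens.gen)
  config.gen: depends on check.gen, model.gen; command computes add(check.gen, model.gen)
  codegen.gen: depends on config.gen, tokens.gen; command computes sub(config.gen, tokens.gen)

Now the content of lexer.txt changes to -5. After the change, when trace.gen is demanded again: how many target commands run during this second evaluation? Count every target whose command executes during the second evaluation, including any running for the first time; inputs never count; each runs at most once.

Run set: beta.gen, check.gen, codegen.gen, config.gen, core.gen, filter.gen, graph.gen, model.gen, parser.gen, sync.gen, tokens.gen (11 run).
The important point: at trace.gen every value read last time is unchanged, so the dirty flag clears without a run.

Initial pass — values computed on the first demand:
  beta.gen = min2(7, -1) = -1
  graph.gen = max2(-1, -1) = -1
  core.gen = min2(-1, -1) = -1
  filter.gen = mul(-1, 7) = -7
  parser.gen = max2(-1, -1) = -1
  sync.gen = min2(7, -7) = -7
  model.gen = max2(-7, -1) = -1
  tokens.gen = max2(-1, -7) = -1
  check.gen = min2(-1, -1) = -1
  config.gen = add(-1, -1) = -2
  codegen.gen = sub(-2, -1) = -1
  trace.gen = sub(-1, -1) = 0

Second demand — change propagation:
  beta.gen: re-runs because lexer.txt 7->-5; new result -5.
  graph.gen: re-runs because beta.gen -1->-5; new result -1 (unchanged).
  core.gen: re-runs because beta.gen -1->-5; new result -5.
  filter.gen: re-runs because core.gen -1->-5; lexer.txt 7->-5; new result 25.
  parser.gen: re-runs because beta.gen -1->-5; new result -1 (unchanged).
  sync.gen: re-runs because lexer.txt 7->-5; filter.gen -7->25; new result -5.
  model.gen: re-runs because sync.gen -7->-5; new result -1 (unchanged).
  tokens.gen: re-runs because beta.gen -1->-5; sync.gen -7->-5; new result -5.
  check.gen: re-runs because tokens.gen -1->-5; new result -5.
  config.gen: re-runs because check.gen -1->-5; new result -6.
  codegen.gen: re-runs because config.gen -2->-6; tokens.gen -1->-5; new result -1 (unchanged).
  trace.gen: re-examined; everything it read last time is the same (audit.txt unchanged, codegen.gen unchanged) — cache 0 kept, no run.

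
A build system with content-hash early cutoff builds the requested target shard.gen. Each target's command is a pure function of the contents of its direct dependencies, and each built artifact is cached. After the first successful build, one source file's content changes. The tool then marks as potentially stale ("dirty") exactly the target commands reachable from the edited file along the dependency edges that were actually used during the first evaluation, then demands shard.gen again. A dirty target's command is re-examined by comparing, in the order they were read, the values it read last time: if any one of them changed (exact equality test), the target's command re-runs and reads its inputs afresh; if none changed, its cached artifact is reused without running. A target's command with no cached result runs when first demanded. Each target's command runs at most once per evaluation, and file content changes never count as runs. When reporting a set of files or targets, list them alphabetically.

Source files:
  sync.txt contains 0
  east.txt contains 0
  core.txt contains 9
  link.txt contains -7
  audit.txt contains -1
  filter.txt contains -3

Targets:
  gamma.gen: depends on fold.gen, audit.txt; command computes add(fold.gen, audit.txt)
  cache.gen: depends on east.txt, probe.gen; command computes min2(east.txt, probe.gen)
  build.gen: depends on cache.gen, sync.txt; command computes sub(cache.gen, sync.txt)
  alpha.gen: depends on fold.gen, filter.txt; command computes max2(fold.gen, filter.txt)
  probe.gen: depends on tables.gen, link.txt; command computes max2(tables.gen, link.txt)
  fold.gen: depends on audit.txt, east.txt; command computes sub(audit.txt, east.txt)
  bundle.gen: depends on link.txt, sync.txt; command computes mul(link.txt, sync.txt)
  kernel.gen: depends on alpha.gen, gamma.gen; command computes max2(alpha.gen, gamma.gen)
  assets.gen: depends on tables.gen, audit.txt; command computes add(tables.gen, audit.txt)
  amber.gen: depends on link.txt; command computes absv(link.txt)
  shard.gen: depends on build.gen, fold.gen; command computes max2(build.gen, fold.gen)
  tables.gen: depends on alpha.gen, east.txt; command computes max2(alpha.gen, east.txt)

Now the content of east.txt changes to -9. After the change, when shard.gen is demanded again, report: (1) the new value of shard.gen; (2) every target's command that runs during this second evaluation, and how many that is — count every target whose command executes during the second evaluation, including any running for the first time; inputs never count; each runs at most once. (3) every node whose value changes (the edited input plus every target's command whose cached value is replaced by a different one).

New value of shard.gen: 8.
Target commands that run: alpha.gen, build.gen, cache.gen, fold.gen, probe.gen, shard.gen, tables.gen — 7 in total.
Values that change: alpha.gen, build.gen, cache.gen, east.txt, fold.gen, probe.gen, shard.gen, tables.gen.

First evaluation (everything demanded from the output):
  fold.gen = sub(-1, 0) = -1
  alpha.gen = max2(-1, -3) = -1
  tables.gen = max2(-1, 0) = 0
  probe.gen = max2(0, -7) = 0
  cache.gen = min2(0, 0) = 0
  build.gen = sub(0, 0) = 0
  shard.gen = max2(0, -1) = 0

Propagation after the edit:
  fold.gen: runs — east.txt 0->-9; result 8.
  alpha.gen: runs — fold.gen -1->8; result 8.
  tables.gen: runs — alpha.gen -1->8; east.txt 0->-9; result 8.
  probe.gen: runs — tables.gen 0->8; result 8.
  cache.gen: runs — east.txt 0->-9; probe.gen 0->8; result -9.
  build.gen: runs — cache.gen 0->-9; result -9.
  shard.gen: runs — build.gen 0->-9; fold.gen -1->8; result 8.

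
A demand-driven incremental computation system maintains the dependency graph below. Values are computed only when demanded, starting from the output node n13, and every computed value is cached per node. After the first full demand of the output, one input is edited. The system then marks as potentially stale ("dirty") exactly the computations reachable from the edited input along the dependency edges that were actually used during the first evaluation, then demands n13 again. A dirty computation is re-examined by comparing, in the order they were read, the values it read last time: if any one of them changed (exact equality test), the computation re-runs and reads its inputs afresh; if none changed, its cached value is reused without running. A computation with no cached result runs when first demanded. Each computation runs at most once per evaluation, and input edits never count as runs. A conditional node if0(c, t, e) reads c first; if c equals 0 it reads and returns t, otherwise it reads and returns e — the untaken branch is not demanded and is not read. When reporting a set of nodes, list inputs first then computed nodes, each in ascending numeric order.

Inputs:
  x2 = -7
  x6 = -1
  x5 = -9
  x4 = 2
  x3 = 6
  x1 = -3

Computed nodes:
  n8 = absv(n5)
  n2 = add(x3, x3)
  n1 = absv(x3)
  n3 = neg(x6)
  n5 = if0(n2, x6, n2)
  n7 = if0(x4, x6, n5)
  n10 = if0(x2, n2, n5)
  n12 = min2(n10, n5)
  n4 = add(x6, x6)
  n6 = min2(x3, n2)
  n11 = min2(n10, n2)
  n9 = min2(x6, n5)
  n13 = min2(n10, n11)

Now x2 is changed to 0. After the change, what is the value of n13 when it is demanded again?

New value of n13: 12.
Key observation: the change is absorbed at n10 — it re-runs but produces the same value, and the output's value is unchanged.

First evaluation (everything demanded from the output):
  n2 = add(6, 6) = 12
  n5 = if0(n2=12 -> else branch n2) = 12
  n10 = if0(x2=-7 -> else branch n5) = 12
  n11 = min2(12, 12) = 12
  n13 = min2(12, 12) = 12

Propagation after the edit:
  n10: runs — x2 -7->0; result 12 (same value as before).
  n11: checked — values it read are unchanged (n10 unchanged, n2 unchanged); reused cached 12 without running.
  n13: checked — values it read are unchanged (n10 unchanged, n11 unchanged); reused cached 12 without running.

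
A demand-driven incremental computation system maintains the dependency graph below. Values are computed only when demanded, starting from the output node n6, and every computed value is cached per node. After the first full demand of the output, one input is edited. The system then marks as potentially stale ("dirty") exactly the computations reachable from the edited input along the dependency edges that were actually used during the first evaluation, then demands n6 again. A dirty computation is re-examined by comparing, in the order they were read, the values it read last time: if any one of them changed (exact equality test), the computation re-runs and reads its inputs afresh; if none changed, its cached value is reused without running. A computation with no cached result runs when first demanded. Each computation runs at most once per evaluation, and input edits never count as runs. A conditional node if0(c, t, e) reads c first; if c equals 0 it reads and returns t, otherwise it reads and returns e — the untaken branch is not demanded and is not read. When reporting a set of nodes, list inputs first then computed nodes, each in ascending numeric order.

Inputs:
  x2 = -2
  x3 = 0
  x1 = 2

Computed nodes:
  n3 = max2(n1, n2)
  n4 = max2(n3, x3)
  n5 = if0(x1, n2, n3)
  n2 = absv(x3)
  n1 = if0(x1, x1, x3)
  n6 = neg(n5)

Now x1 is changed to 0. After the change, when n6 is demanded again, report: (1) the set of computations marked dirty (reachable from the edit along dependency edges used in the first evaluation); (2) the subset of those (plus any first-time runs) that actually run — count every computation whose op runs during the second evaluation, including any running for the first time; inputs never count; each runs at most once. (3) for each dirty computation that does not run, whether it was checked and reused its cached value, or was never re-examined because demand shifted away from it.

First evaluation (everything demanded from the output):
  n1 = if0(x1=2 -> else branch x3) = 0
  n2 = absv(0) = 0
  n3 = max2(0, 0) = 0
  n5 = if0(x1=2 -> else branch n3) = 0
  n6 = neg(0) = 0

Propagation after the edit:
  n1: marked dirty but never re-examined — demand shifted away from it.
  n3: marked dirty but never re-examined — demand shifted away from it.
  n5: runs — x1 2->0; result 0 (same value as before).
  n6: checked — values it read are unchanged (n5 unchanged); reused cached 0 without running.

Key observation: a condition flipped, so demand moved to the other branch — n1, n3 are never re-examined.

Marked dirty: n1, n3, n5, n6.
Computations that run: n5 — 1 in total.
Checked but reused from cache: n6.
Never re-examined (demand shifted away): n1, n3.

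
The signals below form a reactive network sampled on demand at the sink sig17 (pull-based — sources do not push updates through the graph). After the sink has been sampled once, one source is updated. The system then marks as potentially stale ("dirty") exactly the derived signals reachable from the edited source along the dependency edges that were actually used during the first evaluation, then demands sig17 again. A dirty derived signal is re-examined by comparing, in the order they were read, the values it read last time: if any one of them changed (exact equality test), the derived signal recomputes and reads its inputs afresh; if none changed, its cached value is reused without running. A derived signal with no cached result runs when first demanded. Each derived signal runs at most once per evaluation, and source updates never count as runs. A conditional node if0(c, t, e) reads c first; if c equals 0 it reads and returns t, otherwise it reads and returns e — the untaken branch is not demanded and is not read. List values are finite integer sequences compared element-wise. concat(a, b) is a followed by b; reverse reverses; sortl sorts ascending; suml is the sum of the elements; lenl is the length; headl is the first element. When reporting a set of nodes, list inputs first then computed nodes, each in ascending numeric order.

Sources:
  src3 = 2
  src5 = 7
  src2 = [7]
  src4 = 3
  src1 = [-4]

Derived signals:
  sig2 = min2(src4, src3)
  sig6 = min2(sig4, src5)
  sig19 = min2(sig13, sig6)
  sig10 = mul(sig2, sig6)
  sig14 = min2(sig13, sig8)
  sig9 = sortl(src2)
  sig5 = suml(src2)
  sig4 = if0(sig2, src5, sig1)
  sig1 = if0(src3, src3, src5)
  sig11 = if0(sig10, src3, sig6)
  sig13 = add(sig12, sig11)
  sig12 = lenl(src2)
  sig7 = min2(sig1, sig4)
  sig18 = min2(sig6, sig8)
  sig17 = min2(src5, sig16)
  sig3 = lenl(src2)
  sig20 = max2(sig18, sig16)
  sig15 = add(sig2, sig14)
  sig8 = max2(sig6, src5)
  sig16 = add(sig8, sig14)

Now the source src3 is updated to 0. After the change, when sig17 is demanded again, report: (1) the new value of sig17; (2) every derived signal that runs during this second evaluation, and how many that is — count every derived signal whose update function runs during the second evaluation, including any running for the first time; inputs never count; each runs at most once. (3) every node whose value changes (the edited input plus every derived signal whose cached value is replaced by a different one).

sig17 now evaluates to 7.
Run set: sig2, sig4, sig10, sig11, sig13, sig14, sig16, sig17 (8 run).
Changed values: src3, sig2, sig10, sig11, sig13, sig14, sig16.
The important point: the flipped condition redirects demand; sig1 is left stale, never re-checked.

Initial pass — values computed on the first demand:
  sig1 = if0(src3=2 -> else branch src5) = 7
  sig2 = min2(3, 2) = 2
  sig4 = if0(sig2=2 -> else branch sig1) = 7
  sig6 = min2(7, 7) = 7
  sig8 = max2(7, 7) = 7
  sig10 = mul(2, 7) = 14
  sig11 = if0(sig10=14 -> else branch sig6) = 7
  sig12 = lenl([7]) = 1
  sig13 = add(1, 7) = 8
  sig14 = min2(8, 7) = 7
  sig16 = add(7, 7) = 14
  sig17 = min2(7, 14) = 7

Second demand — change propagation:
  sig1: dirty yet unreached — the second evaluation never asks for it.
  sig2: re-runs because src3 2->0; new result 0.
  sig4: re-runs because sig2 2->0; new result 7 (unchanged).
  sig6: re-examined; everything it read last time is the same (sig4 unchanged, src5 unchanged) — cache 7 kept, no run.
  sig8: re-examined; everything it read last time is the same (sig6 unchanged, src5 unchanged) — cache 7 kept, no run.
  sig10: re-runs because sig2 2->0; new result 0.
  sig11: re-runs because sig10 14->0; new result 0.
  sig13: re-runs because sig11 7->0; new result 1.
  sig14: re-runs because sig13 8->1; new result 1.
  sig16: re-runs because sig14 7->1; new result 8.
  sig17: re-runs because sig16 14->8; new result 7 (unchanged).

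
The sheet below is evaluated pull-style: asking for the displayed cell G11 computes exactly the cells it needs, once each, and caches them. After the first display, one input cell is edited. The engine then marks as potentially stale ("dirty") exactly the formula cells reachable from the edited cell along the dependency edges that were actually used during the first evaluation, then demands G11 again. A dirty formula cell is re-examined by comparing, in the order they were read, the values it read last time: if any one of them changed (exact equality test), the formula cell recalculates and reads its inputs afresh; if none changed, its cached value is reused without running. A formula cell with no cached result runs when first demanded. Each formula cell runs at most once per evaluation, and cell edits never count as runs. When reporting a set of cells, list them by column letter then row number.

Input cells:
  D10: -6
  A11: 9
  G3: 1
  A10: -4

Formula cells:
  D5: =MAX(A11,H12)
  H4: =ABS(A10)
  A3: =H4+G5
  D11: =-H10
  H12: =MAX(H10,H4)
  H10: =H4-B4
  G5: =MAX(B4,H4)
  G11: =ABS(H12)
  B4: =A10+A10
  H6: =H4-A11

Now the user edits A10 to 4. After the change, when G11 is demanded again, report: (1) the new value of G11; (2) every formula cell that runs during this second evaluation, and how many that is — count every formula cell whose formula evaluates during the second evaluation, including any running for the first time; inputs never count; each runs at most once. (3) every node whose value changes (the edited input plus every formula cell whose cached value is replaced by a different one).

First demand of the output computes:
  B4 = -4 + -4 = -8
  H4 = ABS(-4) = 4
  H10 = 4 - -8 = 12
  H12 = MAX(12, 4) = 12
  G11 = ABS(12) = 12

After the edit, cleaning proceeds:
  B4: a read changed (A10 -4->4; A10 -4->4) — executes, giving 8.
  H4: a read changed (A10 -4->4) — executes, giving 4 — identical to its old value.
  H10: a read changed (B4 -8->8) — executes, giving -4.
  H12: a read changed (H10 12->-4) — executes, giving 4.
  G11: a read changed (H12 12->4) — executes, giving 4.

Demanding G11 again yields 4.
5 formula cells run: B4, G11, H4, H10, H12.
The nodes whose values change: A10, B4, G11, H10, H12.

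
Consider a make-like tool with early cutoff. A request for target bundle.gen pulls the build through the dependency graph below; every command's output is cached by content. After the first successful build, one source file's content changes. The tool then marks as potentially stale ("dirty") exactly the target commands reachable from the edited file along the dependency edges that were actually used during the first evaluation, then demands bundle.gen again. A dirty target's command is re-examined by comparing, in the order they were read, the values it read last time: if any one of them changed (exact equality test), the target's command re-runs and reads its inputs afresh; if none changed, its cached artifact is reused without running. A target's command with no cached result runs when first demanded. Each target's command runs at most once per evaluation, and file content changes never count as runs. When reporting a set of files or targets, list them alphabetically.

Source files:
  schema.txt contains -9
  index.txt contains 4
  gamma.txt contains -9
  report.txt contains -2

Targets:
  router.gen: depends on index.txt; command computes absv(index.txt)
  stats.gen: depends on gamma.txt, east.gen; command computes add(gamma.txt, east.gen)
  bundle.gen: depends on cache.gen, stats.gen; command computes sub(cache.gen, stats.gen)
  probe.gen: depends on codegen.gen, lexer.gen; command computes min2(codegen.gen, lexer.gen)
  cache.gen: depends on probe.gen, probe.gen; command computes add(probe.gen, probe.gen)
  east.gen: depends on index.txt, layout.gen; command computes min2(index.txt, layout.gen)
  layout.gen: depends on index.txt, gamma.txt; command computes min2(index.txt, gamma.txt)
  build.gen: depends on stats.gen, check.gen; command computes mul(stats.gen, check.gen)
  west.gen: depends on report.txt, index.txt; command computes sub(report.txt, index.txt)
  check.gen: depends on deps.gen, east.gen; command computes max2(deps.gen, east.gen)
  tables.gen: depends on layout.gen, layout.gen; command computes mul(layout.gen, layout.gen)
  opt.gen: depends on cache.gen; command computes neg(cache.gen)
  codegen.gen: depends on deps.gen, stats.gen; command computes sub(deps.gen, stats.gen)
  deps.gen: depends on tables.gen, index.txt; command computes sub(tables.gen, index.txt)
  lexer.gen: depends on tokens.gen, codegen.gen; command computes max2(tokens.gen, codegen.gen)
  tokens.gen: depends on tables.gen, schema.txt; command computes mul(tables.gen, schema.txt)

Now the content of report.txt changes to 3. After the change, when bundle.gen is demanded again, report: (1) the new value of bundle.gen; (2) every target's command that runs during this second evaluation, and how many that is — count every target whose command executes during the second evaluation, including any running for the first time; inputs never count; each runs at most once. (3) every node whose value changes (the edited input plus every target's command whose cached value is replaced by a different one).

Demanding bundle.gen again yields 208.
0 target commands run: none.
The nodes whose values change: report.txt.
Note the shortcut — report.txt feeds only undemanded nodes, so no recomputation happens.

First demand of the output computes:
  layout.gen = min2(4, -9) = -9
  east.gen = min2(4, -9) = -9
  stats.gen = add(-9, -9) = -18
  tables.gen = mul(-9, -9) = 81
  deps.gen = sub(81, 4) = 77
  codegen.gen = sub(77, -18) = 95
  tokens.gen = mul(81, -9) = -729
  lexer.gen = max2(-729, 95) = 95
  probe.gen = min2(95, 95) = 95
  cache.gen = add(95, 95) = 190
  bundle.gen = sub(190, -18) = 208

After the edit, cleaning proceeds:
  report.txt only reaches undemanded nodes; the second demand re-runs nothing.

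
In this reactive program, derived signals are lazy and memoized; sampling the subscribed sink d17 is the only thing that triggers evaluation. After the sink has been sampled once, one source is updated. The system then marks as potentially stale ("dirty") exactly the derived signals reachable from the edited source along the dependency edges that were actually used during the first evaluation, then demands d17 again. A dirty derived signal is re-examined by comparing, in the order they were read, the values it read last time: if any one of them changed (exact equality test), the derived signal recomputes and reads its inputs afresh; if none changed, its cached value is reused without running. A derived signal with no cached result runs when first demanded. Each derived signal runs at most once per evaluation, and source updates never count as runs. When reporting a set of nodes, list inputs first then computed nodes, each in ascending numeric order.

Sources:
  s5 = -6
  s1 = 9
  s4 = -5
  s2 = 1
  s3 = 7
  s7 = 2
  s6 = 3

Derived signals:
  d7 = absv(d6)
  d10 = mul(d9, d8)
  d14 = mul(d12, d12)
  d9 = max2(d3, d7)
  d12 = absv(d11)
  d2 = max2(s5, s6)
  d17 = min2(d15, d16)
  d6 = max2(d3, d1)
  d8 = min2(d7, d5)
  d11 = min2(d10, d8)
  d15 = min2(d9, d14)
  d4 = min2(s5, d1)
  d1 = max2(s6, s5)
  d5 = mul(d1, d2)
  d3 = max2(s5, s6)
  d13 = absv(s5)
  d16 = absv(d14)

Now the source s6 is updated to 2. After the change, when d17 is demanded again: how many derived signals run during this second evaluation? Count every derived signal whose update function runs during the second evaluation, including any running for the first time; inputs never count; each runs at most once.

15 derived signals run: d1, d2, d3, d5, d6, d7, d8, d9, d10, d11, d12, d14, d15, d16, d17.

First demand of the output computes:
  d1 = max2(3, -6) = 3
  d2 = max2(-6, 3) = 3
  d3 = max2(-6, 3) = 3
  d5 = mul(3, 3) = 9
  d6 = max2(3, 3) = 3
  d7 = absv(3) = 3
  d8 = min2(3, 9) = 3
  d9 = max2(3, 3) = 3
  d10 = mul(3, 3) = 9
  d11 = min2(9, 3) = 3
  d12 = absv(3) = 3
  d14 = mul(3, 3) = 9
  d15 = min2(3, 9) = 3
  d16 = absv(9) = 9
  d17 = min2(3, 9) = 3

After the edit, cleaning proceeds:
  d1: a read changed (s6 3->2) — executes, giving 2.
  d2: a read changed (s6 3->2) — executes, giving 2.
  d3: a read changed (s6 3->2) — executes, giving 2.
  d5: a read changed (d1 3->2; d2 3->2) — executes, giving 4.
  d6: a read changed (d3 3->2; d1 3->2) — executes, giving 2.
  d7: a read changed (d6 3->2) — executes, giving 2.
  d8: a read changed (d7 3->2; d5 9->4) — executes, giving 2.
  d9: a read changed (d3 3->2; d7 3->2) — executes, giving 2.
  d10: a read changed (d9 3->2; d8 3->2) — executes, giving 4.
  d11: a read changed (d10 9->4; d8 3->2) — executes, giving 2.
  d12: a read changed (d11 3->2) — executes, giving 2.
  d14: a read changed (d12 3->2; d12 3->2) — executes, giving 4.
  d15: a read changed (d9 3->2; d14 9->4) — executes, giving 2.
  d16: a read changed (d14 9->4) — executes, giving 4.
  d17: a read changed (d15 3->2; d16 9->4) — executes, giving 2.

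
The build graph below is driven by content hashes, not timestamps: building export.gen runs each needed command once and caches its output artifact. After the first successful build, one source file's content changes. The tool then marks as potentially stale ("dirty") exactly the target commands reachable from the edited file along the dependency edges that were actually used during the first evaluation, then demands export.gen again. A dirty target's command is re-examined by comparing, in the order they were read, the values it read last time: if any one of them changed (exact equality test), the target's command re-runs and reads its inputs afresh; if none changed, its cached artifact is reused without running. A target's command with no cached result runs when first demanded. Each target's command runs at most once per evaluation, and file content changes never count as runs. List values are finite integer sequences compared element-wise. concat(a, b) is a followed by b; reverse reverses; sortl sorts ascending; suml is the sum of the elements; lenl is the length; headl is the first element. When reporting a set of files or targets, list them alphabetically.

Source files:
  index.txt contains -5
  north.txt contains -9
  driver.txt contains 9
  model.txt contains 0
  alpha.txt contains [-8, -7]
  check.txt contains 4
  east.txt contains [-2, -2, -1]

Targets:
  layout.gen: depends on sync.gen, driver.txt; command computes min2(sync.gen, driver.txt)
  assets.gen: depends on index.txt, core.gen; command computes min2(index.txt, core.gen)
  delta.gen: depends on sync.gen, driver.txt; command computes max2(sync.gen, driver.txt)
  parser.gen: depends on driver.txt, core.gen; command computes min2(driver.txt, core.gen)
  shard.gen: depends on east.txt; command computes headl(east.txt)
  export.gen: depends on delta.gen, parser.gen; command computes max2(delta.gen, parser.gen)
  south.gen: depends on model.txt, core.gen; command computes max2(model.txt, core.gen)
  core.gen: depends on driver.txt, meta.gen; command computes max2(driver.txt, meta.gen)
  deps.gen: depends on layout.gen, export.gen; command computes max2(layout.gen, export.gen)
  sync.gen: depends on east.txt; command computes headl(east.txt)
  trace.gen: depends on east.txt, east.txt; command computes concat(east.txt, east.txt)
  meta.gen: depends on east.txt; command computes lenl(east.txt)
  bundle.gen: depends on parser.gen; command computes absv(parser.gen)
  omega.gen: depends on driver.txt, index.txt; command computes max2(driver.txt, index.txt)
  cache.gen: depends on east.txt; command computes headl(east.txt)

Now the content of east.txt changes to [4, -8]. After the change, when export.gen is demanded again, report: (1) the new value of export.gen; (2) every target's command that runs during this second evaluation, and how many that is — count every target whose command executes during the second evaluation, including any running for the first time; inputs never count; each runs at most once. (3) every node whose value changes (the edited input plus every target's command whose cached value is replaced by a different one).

export.gen now evaluates to 9.
Run set: core.gen, delta.gen, meta.gen, sync.gen (4 run).
Changed values: east.txt, meta.gen, sync.gen.
The important point: at parser.gen every value read last time is unchanged, so the dirty flag clears without a run.

Initial pass — values computed on the first demand:
  meta.gen = lenl([-2, -2, -1]) = 3
  core.gen = max2(9, 3) = 9
  parser.gen = min2(9, 9) = 9
  sync.gen = headl([-2, -2, -1]) = -2
  delta.gen = max2(-2, 9) = 9
  export.gen = max2(9, 9) = 9

Second demand — change propagation:
  meta.gen: re-runs because east.txt [-2, -2, -1]->[4, -8]; new result 2.
  core.gen: re-runs because meta.gen 3->2; new result 9 (unchanged).
  parser.gen: re-examined; everything it read last time is the same (driver.txt unchanged, core.gen unchanged) — cache 9 kept, no run.
  sync.gen: re-runs because east.txt [-2, -2, -1]->[4, -8]; new result 4.
  delta.gen: re-runs because sync.gen -2->4; new result 9 (unchanged).
  export.gen: re-examined; everything it read last time is the same (delta.gen unchanged, parser.gen unchanged) — cache 9 kept, no run.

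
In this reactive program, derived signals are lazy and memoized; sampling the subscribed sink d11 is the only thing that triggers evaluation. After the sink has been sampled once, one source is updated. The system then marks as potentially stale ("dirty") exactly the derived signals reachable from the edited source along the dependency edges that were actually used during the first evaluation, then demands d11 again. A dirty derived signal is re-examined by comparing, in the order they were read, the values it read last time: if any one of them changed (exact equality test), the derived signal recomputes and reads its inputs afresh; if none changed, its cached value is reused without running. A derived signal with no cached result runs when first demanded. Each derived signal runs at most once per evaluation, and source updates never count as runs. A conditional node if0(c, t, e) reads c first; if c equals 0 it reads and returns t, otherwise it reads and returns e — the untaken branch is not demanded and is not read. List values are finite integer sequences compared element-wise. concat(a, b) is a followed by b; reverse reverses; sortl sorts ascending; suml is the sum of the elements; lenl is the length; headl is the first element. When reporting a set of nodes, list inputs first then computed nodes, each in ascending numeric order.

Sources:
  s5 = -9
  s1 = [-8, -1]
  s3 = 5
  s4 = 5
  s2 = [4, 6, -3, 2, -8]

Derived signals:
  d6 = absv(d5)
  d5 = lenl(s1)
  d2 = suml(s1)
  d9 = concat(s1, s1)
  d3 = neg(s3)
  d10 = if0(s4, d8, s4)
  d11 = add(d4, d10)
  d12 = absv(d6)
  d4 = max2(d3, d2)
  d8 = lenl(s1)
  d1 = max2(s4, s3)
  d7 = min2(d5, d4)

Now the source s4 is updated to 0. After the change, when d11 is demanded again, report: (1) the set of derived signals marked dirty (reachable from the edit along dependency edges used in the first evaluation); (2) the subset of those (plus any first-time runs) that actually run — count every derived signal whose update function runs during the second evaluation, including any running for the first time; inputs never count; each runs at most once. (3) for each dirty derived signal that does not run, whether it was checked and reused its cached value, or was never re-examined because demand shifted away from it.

The edit dirties: d10, d11.
3 derived signals run: d8, d10, d11.
No dirty derived signal escaped a run.
Note the branch switch — d8 had no cache and runs now for the first time.

First demand of the output computes:
  d2 = suml([-8, -1]) = -9
  d3 = neg(5) = -5
  d4 = max2(-5, -9) = -5
  d10 = if0(s4=5 -> else branch s4) = 5
  d11 = add(-5, 5) = 0

After the edit, cleaning proceeds:
  d8: had never run; runs now, result 2.
  d10: a read changed (s4 5->0; s4 5->0) — executes, giving 2.
  d11: a read changed (d10 5->2) — executes, giving -3.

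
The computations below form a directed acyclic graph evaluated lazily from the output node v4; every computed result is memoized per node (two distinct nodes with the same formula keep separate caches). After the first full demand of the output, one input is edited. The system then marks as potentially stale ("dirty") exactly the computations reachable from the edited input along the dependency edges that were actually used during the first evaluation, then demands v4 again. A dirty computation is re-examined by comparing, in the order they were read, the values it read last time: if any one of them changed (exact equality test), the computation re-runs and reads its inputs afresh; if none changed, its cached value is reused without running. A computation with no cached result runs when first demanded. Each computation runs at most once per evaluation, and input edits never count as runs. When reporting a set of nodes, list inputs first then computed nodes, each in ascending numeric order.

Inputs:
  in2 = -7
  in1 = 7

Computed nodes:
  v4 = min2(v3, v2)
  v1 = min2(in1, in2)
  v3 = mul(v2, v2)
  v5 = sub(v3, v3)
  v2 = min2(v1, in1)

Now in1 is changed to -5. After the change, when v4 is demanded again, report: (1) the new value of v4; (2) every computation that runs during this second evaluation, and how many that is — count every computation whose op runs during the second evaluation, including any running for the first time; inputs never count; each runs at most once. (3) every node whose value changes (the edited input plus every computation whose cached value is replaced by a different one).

First demand of the output computes:
  v1 = min2(7, -7) = -7
  v2 = min2(-7, 7) = -7
  v3 = mul(-7, -7) = 49
  v4 = min2(49, -7) = -7

After the edit, cleaning proceeds:
  v1: a read changed (in1 7->-5) — executes, giving -7 — identical to its old value.
  v2: a read changed (in1 7->-5) — executes, giving -7 — identical to its old value.
  v3: dirty, but its reads are unchanged (v2 unchanged, v2 unchanged); cached 49 stands.
  v4: dirty, but its reads are unchanged (v3 unchanged, v2 unchanged); cached -7 stands.

Note where the cutoff bites: v3 is checked, finds nothing changed, and keeps its cache.

Demanding v4 again yields -7.
2 computations run: v1, v2.
The nodes whose values change: in1.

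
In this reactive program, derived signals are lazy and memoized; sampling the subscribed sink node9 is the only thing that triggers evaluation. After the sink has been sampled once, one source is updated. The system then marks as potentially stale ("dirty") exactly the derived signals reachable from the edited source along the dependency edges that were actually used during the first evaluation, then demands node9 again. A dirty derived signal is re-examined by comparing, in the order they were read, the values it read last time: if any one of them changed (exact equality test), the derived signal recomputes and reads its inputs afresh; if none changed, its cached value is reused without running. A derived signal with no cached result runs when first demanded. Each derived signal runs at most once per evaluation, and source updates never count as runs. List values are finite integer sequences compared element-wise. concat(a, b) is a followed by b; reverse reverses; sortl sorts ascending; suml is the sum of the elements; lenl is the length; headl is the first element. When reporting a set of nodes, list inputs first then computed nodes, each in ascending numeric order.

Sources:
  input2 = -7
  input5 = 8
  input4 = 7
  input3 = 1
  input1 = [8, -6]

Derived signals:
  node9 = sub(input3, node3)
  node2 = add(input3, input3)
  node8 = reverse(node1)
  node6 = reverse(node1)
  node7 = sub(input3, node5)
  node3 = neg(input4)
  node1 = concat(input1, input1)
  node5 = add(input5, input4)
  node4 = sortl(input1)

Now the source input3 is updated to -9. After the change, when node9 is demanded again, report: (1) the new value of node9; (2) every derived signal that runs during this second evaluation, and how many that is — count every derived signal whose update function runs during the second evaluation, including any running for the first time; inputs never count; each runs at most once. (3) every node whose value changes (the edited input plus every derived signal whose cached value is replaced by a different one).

First demand of the output computes:
  node3 = neg(7) = -7
  node9 = sub(1, -7) = 8

After the edit, cleaning proceeds:
  node9: a read changed (input3 1->-9) — executes, giving -2.

Demanding node9 again yields -2.
1 derived signals run: node9.
The nodes whose values change: input3, node9.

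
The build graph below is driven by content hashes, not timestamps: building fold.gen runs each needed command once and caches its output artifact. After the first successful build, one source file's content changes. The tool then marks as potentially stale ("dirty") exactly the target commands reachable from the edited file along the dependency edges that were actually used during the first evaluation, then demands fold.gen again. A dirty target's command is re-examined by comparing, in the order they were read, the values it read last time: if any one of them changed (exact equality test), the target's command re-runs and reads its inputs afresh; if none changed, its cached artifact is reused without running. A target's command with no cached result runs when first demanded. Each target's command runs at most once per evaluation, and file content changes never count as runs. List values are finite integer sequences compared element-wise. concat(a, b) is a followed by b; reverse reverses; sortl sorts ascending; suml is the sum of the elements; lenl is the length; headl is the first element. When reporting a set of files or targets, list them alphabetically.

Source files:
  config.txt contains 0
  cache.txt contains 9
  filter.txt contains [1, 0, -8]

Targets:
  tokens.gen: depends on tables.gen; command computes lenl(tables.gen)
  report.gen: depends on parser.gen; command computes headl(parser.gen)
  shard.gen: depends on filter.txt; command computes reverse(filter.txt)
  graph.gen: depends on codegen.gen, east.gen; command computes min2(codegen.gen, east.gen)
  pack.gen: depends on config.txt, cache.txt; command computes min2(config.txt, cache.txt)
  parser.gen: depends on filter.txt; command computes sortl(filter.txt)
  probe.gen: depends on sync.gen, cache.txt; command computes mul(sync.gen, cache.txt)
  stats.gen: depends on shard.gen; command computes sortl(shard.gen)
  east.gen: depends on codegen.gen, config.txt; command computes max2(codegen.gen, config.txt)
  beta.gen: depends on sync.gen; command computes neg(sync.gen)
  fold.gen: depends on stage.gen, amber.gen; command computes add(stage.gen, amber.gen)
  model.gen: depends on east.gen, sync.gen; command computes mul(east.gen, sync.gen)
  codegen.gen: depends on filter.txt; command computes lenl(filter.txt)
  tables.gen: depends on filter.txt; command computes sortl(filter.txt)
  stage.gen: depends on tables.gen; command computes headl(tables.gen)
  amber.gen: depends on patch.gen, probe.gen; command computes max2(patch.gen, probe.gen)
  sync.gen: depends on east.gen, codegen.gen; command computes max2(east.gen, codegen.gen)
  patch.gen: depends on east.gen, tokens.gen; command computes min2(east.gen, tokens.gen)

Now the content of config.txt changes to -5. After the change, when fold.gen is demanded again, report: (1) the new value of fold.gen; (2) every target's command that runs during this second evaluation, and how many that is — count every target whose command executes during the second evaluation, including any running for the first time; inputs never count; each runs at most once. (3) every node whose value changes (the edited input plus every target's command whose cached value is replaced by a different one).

Initial pass — values computed on the first demand:
  codegen.gen = lenl([1, 0, -8]) = 3
  east.gen = max2(3, 0) = 3
  sync.gen = max2(3, 3) = 3
  probe.gen = mul(3, 9) = 27
  tables.gen = sortl([1, 0, -8]) = [-8, 0, 1]
  stage.gen = headl([-8, 0, 1]) = -8
  tokens.gen = lenl([-8, 0, 1]) = 3
  patch.gen = min2(3, 3) = 3
  amber.gen = max2(3, 27) = 27
  fold.gen = add(-8, 27) = 19

Second demand — change propagation:
  east.gen: re-runs because config.txt 0->-5; new result 3 (unchanged).
  patch.gen: re-examined; everything it read last time is the same (east.gen unchanged, tokens.gen unchanged) — cache 3 kept, no run.
  sync.gen: re-examined; everything it read last time is the same (east.gen unchanged, codegen.gen unchanged) — cache 3 kept, no run.
  probe.gen: re-examined; everything it read last time is the same (sync.gen unchanged, cache.txt unchanged) — cache 27 kept, no run.
  amber.gen: re-examined; everything it read last time is the same (patch.gen unchanged, probe.gen unchanged) — cache 27 kept, no run.
  fold.gen: re-examined; everything it read last time is the same (stage.gen unchanged, amber.gen unchanged) — cache 19 kept, no run.

The important point: east.gen recomputes to an identical value, and the output ends up unchanged.

fold.gen now evaluates to 19.
Run set: east.gen (1 run).
Changed values: config.txt.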